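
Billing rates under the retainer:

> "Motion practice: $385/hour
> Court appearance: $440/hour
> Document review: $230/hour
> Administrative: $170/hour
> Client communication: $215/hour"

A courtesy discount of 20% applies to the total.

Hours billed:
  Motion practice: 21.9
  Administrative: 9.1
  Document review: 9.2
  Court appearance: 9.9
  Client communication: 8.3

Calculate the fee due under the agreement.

Motion practice: 21.9 × $385 = $8,431.50
Court appearance: 9.9 × $440 = $4,356.00
Document review: 9.2 × $230 = $2,116.00
Administrative: 9.1 × $170 = $1,547.00
Client communication: 8.3 × $215 = $1,784.50
Subtotal: $18,235.00
Less 20% discount: −$3,647.00
Total: $18,235.00 − $3,647.00 = $14,588.00

$14,588.00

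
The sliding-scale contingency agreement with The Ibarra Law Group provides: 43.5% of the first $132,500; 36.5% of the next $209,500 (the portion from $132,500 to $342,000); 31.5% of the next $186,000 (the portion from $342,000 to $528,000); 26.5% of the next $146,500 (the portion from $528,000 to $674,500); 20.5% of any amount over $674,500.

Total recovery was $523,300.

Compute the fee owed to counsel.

$191,214.50

First $132,500 at 43.5% = $57,637.50
Next $209,500 at 36.5% = $76,467.50
Remaining $181,300 at 31.5% = $57,109.50
Fee: $57,637.50 + $76,467.50 + $57,109.50 = $191,214.50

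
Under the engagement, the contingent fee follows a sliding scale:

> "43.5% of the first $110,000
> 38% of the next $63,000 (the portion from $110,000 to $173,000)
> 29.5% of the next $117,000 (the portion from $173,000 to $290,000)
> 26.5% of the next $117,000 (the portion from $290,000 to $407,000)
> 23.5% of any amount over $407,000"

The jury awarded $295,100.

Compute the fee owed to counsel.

$107,656.50

First $110,000 at 43.5% = $47,850.00
Next $63,000 at 38% = $23,940.00
Next $117,000 at 29.5% = $34,515.00
Remaining $5,100 at 26.5% = $1,351.50
Fee: $47,850.00 + $23,940.00 + $34,515.00 + $1,351.50 = $107,656.50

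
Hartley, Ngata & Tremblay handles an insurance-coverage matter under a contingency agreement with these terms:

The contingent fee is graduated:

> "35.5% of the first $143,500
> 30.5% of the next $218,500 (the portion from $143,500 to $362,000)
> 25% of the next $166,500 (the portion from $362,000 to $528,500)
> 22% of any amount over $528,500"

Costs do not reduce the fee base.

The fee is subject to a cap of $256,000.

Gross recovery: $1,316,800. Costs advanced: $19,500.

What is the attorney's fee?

$256,000.00

Fee base is the gross recovery, $1,316,800; costs are reimbursed separately.
First $143,500 at 35.5% = $50,942.50
Next $218,500 at 30.5% = $66,642.50
Next $166,500 at 25% = $41,625.00
Remaining $788,300 at 22% = $173,426.00
Fee: $50,942.50 + $66,642.50 + $41,625.00 + $173,426.00 = $332,636.00
$332,636.00 exceeds the $256,000 cap, so the fee is capped at $256,000.00.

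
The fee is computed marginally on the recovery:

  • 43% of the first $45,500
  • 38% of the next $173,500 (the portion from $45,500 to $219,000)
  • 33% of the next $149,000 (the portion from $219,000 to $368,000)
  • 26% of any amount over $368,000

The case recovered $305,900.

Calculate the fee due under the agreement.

First $45,500 at 43% = $19,565.00
Next $173,500 at 38% = $65,930.00
Remaining $86,900 at 33% = $28,677.00
Fee: $19,565.00 + $65,930.00 + $28,677.00 = $114,172.00

$114,172.00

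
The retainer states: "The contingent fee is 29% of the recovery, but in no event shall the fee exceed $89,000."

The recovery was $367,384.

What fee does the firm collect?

$89,000.00

29% of $367,384 = $106,541.36
That exceeds the $89,000 cap, so the fee is capped at $89,000.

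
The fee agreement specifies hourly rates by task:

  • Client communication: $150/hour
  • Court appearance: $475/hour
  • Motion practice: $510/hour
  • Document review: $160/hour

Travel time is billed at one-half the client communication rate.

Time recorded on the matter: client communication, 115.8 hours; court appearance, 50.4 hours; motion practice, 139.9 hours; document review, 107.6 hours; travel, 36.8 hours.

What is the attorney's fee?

Client communication: 115.8 × $150 = $17,370.00
Court appearance: 50.4 × $475 = $23,940.00
Motion practice: 139.9 × $510 = $71,349.00
Document review: 107.6 × $160 = $17,216.00
Subtotal: $17,370.00 + $23,940.00 + $71,349.00 + $17,216.00 = $129,875.00
Travel: 36.8 × ($150 ÷ 2) = 36.8 × $75.00 = $2,760.00
Total: $129,875.00 + $2,760.00 = $132,635.00

$132,635.00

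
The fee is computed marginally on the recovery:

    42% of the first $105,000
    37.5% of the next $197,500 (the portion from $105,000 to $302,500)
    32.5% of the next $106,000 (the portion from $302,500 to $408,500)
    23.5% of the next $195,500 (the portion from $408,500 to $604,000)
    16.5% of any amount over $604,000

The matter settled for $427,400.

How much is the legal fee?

$157,054.00

First $105,000 at 42% = $44,100.00
Next $197,500 at 37.5% = $74,062.50
Next $106,000 at 32.5% = $34,450.00
Remaining $18,900 at 23.5% = $4,441.50
Fee: $44,100.00 + $74,062.50 + $34,450.00 + $4,441.50 = $157,054.00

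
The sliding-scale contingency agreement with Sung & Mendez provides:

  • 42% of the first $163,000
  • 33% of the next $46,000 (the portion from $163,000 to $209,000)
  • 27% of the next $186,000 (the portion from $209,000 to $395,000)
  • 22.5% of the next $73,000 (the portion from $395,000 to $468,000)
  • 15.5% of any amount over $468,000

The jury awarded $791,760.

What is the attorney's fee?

$200,467.80

First $163,000 at 42% = $68,460.00
Next $46,000 at 33% = $15,180.00
Next $186,000 at 27% = $50,220.00
Next $73,000 at 22.5% = $16,425.00
Remaining $323,760 at 15.5% = $50,182.80
Fee: $68,460.00 + $15,180.00 + $50,220.00 + $16,425.00 + $50,182.80 = $200,467.80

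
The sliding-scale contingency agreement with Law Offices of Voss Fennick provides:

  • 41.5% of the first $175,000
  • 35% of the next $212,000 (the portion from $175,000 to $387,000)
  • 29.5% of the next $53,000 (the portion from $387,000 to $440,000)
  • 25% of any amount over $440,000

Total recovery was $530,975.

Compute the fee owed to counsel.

First $175,000 at 41.5% = $72,625.00
Next $212,000 at 35% = $74,200.00
Next $53,000 at 29.5% = $15,635.00
Remaining $90,975 at 25% = $22,743.75
Fee: $72,625.00 + $74,200.00 + $15,635.00 + $22,743.75 = $185,203.75

$185,203.75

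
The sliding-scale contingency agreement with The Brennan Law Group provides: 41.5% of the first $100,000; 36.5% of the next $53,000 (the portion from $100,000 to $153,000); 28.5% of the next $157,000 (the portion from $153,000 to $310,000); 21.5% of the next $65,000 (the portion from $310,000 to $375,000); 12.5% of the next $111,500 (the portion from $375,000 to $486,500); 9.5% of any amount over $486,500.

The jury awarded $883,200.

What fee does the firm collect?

$171,189.00

First $100,000 at 41.5% = $41,500.00
Next $53,000 at 36.5% = $19,345.00
Next $157,000 at 28.5% = $44,745.00
Next $65,000 at 21.5% = $13,975.00
Next $111,500 at 12.5% = $13,937.50
Remaining $396,700 at 9.5% = $37,686.50
Fee: $41,500.00 + $19,345.00 + $44,745.00 + $13,975.00 + $13,937.50 + $37,686.50 = $171,189.00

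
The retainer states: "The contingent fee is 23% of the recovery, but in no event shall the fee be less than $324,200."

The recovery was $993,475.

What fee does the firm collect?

23% of $993,475 = $228,499.25
That is below the $324,200 minimum, so the minimum applies.

$324,200.00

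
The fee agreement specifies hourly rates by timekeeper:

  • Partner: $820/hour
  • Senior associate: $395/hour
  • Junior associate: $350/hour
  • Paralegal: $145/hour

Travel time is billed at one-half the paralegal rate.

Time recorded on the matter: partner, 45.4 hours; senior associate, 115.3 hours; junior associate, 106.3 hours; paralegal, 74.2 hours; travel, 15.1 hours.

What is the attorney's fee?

$131,830.25

Partner: 45.4 × $820 = $37,228.00
Senior associate: 115.3 × $395 = $45,543.50
Junior associate: 106.3 × $350 = $37,205.00
Paralegal: 74.2 × $145 = $10,759.00
Subtotal: $37,228.00 + $45,543.50 + $37,205.00 + $10,759.00 = $130,735.50
Travel: 15.1 × ($145 ÷ 2) = 15.1 × $72.50 = $1,094.75
Total: $130,735.50 + $1,094.75 = $131,830.25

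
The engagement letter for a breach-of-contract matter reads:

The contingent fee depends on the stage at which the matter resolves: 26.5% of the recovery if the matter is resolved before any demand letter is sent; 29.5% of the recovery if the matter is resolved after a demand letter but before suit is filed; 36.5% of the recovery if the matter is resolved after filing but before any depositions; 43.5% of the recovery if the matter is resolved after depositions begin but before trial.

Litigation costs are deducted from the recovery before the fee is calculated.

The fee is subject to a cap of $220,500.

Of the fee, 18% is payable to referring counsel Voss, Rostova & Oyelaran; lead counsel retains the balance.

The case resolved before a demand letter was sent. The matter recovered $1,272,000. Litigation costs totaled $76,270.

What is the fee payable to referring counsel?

Fee base (net of costs): $1,272,000 − $76,270 = $1,195,730
The matter resolved before a demand letter was sent, so the 26.5% rate applies.
$1,195,730 × 26.5% = $316,868.45
$316,868.45 exceeds the $220,500 cap, so the fee is capped at $220,500.00.
Referral share: 18% of $220,500.00 = $39,690.00; lead counsel retains $220,500.00 − $39,690.00 = $180,810.00.

$39,690.00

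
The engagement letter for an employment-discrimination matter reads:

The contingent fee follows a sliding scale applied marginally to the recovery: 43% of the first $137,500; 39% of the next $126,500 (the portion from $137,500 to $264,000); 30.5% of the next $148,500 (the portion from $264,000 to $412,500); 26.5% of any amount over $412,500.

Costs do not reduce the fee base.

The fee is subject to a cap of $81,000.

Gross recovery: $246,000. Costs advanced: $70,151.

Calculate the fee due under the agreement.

Fee base is the gross recovery, $246,000; costs are reimbursed separately.
First $137,500 at 43% = $59,125.00
Remaining $108,500 at 39% = $42,315.00
Fee: $59,125.00 + $42,315.00 = $101,440.00
$101,440.00 exceeds the $81,000 cap, so the fee is capped at $81,000.00.

$81,000.00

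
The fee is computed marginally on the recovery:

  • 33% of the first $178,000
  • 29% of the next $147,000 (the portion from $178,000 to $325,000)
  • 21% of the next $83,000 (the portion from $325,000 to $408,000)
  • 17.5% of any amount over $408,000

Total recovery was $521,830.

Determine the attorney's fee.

First $178,000 at 33% = $58,740.00
Next $147,000 at 29% = $42,630.00
Next $83,000 at 21% = $17,430.00
Remaining $113,830 at 17.5% = $19,920.25
Fee: $58,740.00 + $42,630.00 + $17,430.00 + $19,920.25 = $138,720.25

$138,720.25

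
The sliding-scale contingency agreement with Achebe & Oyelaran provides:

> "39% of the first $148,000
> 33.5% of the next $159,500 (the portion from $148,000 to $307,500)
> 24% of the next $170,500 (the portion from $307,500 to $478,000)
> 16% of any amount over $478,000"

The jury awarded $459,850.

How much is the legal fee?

First $148,000 at 39% = $57,720.00
Next $159,500 at 33.5% = $53,432.50
Remaining $152,350 at 24% = $36,564.00
Fee: $57,720.00 + $53,432.50 + $36,564.00 = $147,716.50

$147,716.50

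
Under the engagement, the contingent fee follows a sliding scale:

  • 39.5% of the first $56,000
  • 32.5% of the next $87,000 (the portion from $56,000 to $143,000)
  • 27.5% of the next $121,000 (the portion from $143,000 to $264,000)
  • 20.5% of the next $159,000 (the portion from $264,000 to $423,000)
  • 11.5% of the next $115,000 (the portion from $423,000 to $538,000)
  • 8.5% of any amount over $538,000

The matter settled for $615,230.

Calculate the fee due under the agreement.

$136,054.55

First $56,000 at 39.5% = $22,120.00
Next $87,000 at 32.5% = $28,275.00
Next $121,000 at 27.5% = $33,275.00
Next $159,000 at 20.5% = $32,595.00
Next $115,000 at 11.5% = $13,225.00
Remaining $77,230 at 8.5% = $6,564.55
Fee: $22,120.00 + $28,275.00 + $33,275.00 + $32,595.00 + $13,225.00 + $6,564.55 = $136,054.55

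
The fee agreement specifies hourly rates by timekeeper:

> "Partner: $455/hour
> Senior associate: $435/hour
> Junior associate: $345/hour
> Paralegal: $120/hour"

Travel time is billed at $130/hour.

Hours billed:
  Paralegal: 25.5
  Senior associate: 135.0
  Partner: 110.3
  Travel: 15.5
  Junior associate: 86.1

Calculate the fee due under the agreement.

$143,691.00

Partner: 110.3 × $455 = $50,186.50
Senior associate: 135.0 × $435 = $58,725.00
Junior associate: 86.1 × $345 = $29,704.50
Paralegal: 25.5 × $120 = $3,060.00
Subtotal: $50,186.50 + $58,725.00 + $29,704.50 + $3,060.00 = $141,676.00
Travel: 15.5 × $130 = $2,015.00
Total: $141,676.00 + $2,015.00 = $143,691.00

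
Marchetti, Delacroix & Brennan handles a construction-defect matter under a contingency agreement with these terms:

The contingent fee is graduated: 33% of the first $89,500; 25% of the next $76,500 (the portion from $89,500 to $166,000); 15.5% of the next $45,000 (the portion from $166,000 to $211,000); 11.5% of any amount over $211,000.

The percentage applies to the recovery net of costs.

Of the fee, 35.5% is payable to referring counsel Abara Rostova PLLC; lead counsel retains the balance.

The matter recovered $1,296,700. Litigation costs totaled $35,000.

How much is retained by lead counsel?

Fee base (net of costs): $1,296,700 − $35,000 = $1,261,700
First $89,500 at 33% = $29,535.00
Next $76,500 at 25% = $19,125.00
Next $45,000 at 15.5% = $6,975.00
Remaining $1,050,700 at 11.5% = $120,830.50
Fee: $29,535.00 + $19,125.00 + $6,975.00 + $120,830.50 = $176,465.50
Referral share: 35.5% of $176,465.50 = $62,645.25; lead counsel retains $176,465.50 − $62,645.25 = $113,820.25.

$113,820.25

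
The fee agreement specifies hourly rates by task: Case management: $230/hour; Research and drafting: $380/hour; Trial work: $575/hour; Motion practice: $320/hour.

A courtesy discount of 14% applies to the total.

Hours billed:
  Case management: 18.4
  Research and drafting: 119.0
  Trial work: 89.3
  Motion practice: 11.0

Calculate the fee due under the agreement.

$89,714.77

Case management: 18.4 × $230 = $4,232.00
Research and drafting: 119.0 × $380 = $45,220.00
Trial work: 89.3 × $575 = $51,347.50
Motion practice: 11.0 × $320 = $3,520.00
Subtotal: $104,319.50
Less 14% discount: −$14,604.73
Total: $104,319.50 − $14,604.73 = $89,714.77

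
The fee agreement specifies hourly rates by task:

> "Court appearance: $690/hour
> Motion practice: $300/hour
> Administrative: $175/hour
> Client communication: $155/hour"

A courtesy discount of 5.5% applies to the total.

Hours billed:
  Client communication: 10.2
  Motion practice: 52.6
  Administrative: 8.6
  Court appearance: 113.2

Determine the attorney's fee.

Court appearance: 113.2 × $690 = $78,108.00
Motion practice: 52.6 × $300 = $15,780.00
Administrative: 8.6 × $175 = $1,505.00
Client communication: 10.2 × $155 = $1,581.00
Subtotal: $96,974.00
Less 5.5% discount: −$5,333.57
Total: $96,974.00 − $5,333.57 = $91,640.43

$91,640.43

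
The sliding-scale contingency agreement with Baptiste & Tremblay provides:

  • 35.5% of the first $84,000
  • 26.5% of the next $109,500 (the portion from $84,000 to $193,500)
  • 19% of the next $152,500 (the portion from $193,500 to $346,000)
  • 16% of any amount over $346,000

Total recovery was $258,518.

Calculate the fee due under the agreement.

First $84,000 at 35.5% = $29,820.00
Next $109,500 at 26.5% = $29,017.50
Remaining $65,018 at 19% = $12,353.42
Fee: $29,820.00 + $29,017.50 + $12,353.42 = $71,190.92

$71,190.92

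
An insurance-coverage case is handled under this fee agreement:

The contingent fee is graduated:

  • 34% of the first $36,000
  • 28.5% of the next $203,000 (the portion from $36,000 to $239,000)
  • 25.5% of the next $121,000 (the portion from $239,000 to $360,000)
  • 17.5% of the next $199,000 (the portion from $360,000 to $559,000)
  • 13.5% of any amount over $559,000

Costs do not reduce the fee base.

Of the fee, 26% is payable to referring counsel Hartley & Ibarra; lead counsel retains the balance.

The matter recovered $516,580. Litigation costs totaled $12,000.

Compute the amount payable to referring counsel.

Fee base is the gross recovery, $516,580; costs are reimbursed separately.
First $36,000 at 34% = $12,240.00
Next $203,000 at 28.5% = $57,855.00
Next $121,000 at 25.5% = $30,855.00
Remaining $156,580 at 17.5% = $27,401.50
Fee: $12,240.00 + $57,855.00 + $30,855.00 + $27,401.50 = $128,351.50
Referral share: 26% of $128,351.50 = $33,371.39; lead counsel retains $128,351.50 − $33,371.39 = $94,980.11.

$33,371.39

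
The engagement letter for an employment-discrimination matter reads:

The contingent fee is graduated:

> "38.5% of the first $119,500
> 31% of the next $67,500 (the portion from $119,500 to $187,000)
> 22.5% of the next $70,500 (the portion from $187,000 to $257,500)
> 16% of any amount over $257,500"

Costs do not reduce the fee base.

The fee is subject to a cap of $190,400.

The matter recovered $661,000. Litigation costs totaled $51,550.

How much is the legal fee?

$147,355.00

Fee base is the gross recovery, $661,000; costs are reimbursed separately.
First $119,500 at 38.5% = $46,007.50
Next $67,500 at 31% = $20,925.00
Next $70,500 at 22.5% = $15,862.50
Remaining $403,500 at 16% = $64,560.00
Fee: $46,007.50 + $20,925.00 + $15,862.50 + $64,560.00 = $147,355.00
$147,355.00 is under the $190,400 cap.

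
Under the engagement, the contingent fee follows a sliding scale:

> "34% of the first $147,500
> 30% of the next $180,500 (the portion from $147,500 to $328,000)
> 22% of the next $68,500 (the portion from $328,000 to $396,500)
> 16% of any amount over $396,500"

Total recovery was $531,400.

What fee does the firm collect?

$140,954.00

First $147,500 at 34% = $50,150.00
Next $180,500 at 30% = $54,150.00
Next $68,500 at 22% = $15,070.00
Remaining $134,900 at 16% = $21,584.00
Fee: $50,150.00 + $54,150.00 + $15,070.00 + $21,584.00 = $140,954.00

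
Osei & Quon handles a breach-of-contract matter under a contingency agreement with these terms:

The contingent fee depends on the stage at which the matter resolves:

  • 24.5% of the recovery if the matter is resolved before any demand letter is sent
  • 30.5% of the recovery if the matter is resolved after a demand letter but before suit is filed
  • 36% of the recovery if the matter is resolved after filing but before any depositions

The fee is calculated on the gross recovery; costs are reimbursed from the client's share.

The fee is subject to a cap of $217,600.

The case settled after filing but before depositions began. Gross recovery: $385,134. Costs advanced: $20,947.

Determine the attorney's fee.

Fee base is the gross recovery, $385,134; costs are reimbursed separately.
The matter settled after filing but before depositions began, so the 36% rate applies.
$385,134 × 36% = $138,648.24
$138,648.24 is under the $217,600 cap.

$138,648.24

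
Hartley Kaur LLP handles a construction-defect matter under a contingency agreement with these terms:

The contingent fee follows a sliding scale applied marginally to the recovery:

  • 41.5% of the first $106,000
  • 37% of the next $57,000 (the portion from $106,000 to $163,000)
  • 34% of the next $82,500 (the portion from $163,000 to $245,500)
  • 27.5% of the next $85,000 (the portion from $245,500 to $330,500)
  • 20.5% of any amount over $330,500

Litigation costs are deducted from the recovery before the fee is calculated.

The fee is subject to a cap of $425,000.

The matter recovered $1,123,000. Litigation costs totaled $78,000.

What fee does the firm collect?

Fee base (net of costs): $1,123,000 − $78,000 = $1,045,000
First $106,000 at 41.5% = $43,990.00
Next $57,000 at 37% = $21,090.00
Next $82,500 at 34% = $28,050.00
Next $85,000 at 27.5% = $23,375.00
Remaining $714,500 at 20.5% = $146,472.50
Fee: $43,990.00 + $21,090.00 + $28,050.00 + $23,375.00 + $146,472.50 = $262,977.50
$262,977.50 is under the $425,000 cap.

$262,977.50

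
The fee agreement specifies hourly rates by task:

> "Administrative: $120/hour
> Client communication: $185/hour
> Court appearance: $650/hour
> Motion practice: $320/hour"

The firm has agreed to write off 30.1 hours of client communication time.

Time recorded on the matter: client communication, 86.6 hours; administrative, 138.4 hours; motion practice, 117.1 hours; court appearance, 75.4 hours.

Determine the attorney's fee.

$113,542.50

Administrative: 138.4 × $120 = $16,608.00
Client communication: 86.6 × $185 = $16,021.00
Court appearance: 75.4 × $650 = $49,010.00
Motion practice: 117.1 × $320 = $37,472.00
Subtotal: $119,111.00
Write-off: 30.1 × $185 = $5,568.50
Total: $119,111.00 − $5,568.50 = $113,542.50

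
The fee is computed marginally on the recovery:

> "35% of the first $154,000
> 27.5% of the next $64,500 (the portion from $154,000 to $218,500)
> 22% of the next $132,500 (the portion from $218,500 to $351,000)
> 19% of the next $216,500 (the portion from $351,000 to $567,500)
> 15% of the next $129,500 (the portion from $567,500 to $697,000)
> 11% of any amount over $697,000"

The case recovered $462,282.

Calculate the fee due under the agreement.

$121,931.08

First $154,000 at 35% = $53,900.00
Next $64,500 at 27.5% = $17,737.50
Next $132,500 at 22% = $29,150.00
Remaining $111,282 at 19% = $21,143.58
Fee: $53,900.00 + $17,737.50 + $29,150.00 + $21,143.58 = $121,931.08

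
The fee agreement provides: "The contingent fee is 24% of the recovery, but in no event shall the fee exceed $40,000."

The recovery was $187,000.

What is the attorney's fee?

24% of $187,000 = $44,880.00
That exceeds the $40,000 cap, so the fee is capped at $40,000.

$40,000.00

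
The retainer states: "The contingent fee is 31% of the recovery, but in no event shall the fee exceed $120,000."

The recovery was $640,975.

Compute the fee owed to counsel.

31% of $640,975 = $198,702.25
That exceeds the $120,000 cap, so the fee is capped at $120,000.

$120,000.00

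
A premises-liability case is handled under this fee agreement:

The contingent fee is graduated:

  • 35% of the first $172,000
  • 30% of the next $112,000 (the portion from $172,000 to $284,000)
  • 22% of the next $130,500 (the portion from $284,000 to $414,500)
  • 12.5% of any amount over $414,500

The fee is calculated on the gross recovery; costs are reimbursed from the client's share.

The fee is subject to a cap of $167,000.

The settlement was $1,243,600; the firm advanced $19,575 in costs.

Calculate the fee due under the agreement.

Fee base is the gross recovery, $1,243,600; costs are reimbursed separately.
First $172,000 at 35% = $60,200.00
Next $112,000 at 30% = $33,600.00
Next $130,500 at 22% = $28,710.00
Remaining $829,100 at 12.5% = $103,637.50
Fee: $60,200.00 + $33,600.00 + $28,710.00 + $103,637.50 = $226,147.50
$226,147.50 exceeds the $167,000 cap, so the fee is capped at $167,000.00.

$167,000.00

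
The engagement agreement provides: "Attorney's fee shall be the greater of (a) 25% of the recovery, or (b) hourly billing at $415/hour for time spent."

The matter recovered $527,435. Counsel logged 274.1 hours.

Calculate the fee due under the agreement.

(a) 25% of $527,435 = $131,858.75
(b) 274.1 × $415 = $113,751.50
The greater is (a): $131,858.75.

$131,858.75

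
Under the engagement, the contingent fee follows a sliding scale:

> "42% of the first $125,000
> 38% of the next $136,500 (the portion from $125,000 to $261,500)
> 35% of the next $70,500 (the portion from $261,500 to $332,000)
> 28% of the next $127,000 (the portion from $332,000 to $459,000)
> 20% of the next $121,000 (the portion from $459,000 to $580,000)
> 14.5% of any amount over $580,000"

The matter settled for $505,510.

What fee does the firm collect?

First $125,000 at 42% = $52,500.00
Next $136,500 at 38% = $51,870.00
Next $70,500 at 35% = $24,675.00
Next $127,000 at 28% = $35,560.00
Remaining $46,510 at 20% = $9,302.00
Fee: $52,500.00 + $51,870.00 + $24,675.00 + $35,560.00 + $9,302.00 = $173,907.00

$173,907.00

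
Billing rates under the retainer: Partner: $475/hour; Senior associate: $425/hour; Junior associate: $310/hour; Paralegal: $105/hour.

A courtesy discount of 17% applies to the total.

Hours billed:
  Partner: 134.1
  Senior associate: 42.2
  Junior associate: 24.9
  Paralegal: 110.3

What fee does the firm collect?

$83,774.39

Partner: 134.1 × $475 = $63,697.50
Senior associate: 42.2 × $425 = $17,935.00
Junior associate: 24.9 × $310 = $7,719.00
Paralegal: 110.3 × $105 = $11,581.50
Subtotal: $100,933.00
Less 17% discount: −$17,158.61
Total: $100,933.00 − $17,158.61 = $83,774.39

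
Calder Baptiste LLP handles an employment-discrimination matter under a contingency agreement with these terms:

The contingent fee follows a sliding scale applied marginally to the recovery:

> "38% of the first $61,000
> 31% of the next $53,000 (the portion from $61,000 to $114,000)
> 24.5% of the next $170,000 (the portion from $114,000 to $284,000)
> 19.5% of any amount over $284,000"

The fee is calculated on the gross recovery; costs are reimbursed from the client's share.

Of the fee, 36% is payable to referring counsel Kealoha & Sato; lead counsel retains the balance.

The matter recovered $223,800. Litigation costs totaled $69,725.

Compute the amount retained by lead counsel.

$42,567.04

Fee base is the gross recovery, $223,800; costs are reimbursed separately.
First $61,000 at 38% = $23,180.00
Next $53,000 at 31% = $16,430.00
Remaining $109,800 at 24.5% = $26,901.00
Fee: $23,180.00 + $16,430.00 + $26,901.00 = $66,511.00
Referral share: 36% of $66,511.00 = $23,943.96; lead counsel retains $66,511.00 − $23,943.96 = $42,567.04.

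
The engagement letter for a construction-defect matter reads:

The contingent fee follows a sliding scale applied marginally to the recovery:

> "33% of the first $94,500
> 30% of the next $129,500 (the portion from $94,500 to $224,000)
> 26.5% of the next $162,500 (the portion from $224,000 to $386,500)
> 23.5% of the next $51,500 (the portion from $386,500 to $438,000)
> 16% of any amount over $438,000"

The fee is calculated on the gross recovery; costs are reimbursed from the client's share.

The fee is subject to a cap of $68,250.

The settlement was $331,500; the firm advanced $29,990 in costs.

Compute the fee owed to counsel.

$68,250.00

Fee base is the gross recovery, $331,500; costs are reimbursed separately.
First $94,500 at 33% = $31,185.00
Next $129,500 at 30% = $38,850.00
Remaining $107,500 at 26.5% = $28,487.50
Fee: $31,185.00 + $38,850.00 + $28,487.50 = $98,522.50
$98,522.50 exceeds the $68,250 cap, so the fee is capped at $68,250.00.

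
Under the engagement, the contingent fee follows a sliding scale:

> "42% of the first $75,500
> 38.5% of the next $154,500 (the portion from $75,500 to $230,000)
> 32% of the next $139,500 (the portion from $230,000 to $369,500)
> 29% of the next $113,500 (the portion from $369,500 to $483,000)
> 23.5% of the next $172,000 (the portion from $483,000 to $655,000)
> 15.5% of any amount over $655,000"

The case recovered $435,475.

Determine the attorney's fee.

$154,965.25

First $75,500 at 42% = $31,710.00
Next $154,500 at 38.5% = $59,482.50
Next $139,500 at 32% = $44,640.00
Remaining $65,975 at 29% = $19,132.75
Fee: $31,710.00 + $59,482.50 + $44,640.00 + $19,132.75 = $154,965.25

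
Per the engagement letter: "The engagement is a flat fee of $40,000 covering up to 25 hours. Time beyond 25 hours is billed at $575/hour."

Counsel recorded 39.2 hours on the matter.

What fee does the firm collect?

$48,165.00

Flat fee: $40,000.00
Excess hours: 39.2 − 25 = 14.2
Overrun: 14.2 × $575 = $8,165.00
Total: $40,000.00 + $8,165.00 = $48,165.00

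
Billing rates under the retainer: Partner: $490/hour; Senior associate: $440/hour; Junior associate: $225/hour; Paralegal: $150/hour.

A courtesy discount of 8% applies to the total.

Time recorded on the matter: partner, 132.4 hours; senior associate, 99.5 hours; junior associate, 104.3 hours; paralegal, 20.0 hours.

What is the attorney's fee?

Partner: 132.4 × $490 = $64,876.00
Senior associate: 99.5 × $440 = $43,780.00
Junior associate: 104.3 × $225 = $23,467.50
Paralegal: 20.0 × $150 = $3,000.00
Subtotal: $135,123.50
Less 8% discount: −$10,809.88
Total: $135,123.50 − $10,809.88 = $124,313.62

$124,313.62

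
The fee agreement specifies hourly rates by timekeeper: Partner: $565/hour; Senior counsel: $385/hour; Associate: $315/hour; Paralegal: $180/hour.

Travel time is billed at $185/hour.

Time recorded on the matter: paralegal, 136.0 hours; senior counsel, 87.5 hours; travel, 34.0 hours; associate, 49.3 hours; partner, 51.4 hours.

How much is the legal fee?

$109,028.00

Partner: 51.4 × $565 = $29,041.00
Senior counsel: 87.5 × $385 = $33,687.50
Associate: 49.3 × $315 = $15,529.50
Paralegal: 136.0 × $180 = $24,480.00
Subtotal: $29,041.00 + $33,687.50 + $15,529.50 + $24,480.00 = $102,738.00
Travel: 34.0 × $185 = $6,290.00
Total: $102,738.00 + $6,290.00 = $109,028.00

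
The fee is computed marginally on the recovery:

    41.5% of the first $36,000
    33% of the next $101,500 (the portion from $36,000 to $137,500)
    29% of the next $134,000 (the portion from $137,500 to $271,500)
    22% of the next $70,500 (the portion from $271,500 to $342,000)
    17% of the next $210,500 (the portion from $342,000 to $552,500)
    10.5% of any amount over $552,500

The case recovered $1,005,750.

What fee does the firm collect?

$186,181.25

First $36,000 at 41.5% = $14,940.00
Next $101,500 at 33% = $33,495.00
Next $134,000 at 29% = $38,860.00
Next $70,500 at 22% = $15,510.00
Next $210,500 at 17% = $35,785.00
Remaining $453,250 at 10.5% = $47,591.25
Fee: $14,940.00 + $33,495.00 + $38,860.00 + $15,510.00 + $35,785.00 + $47,591.25 = $186,181.25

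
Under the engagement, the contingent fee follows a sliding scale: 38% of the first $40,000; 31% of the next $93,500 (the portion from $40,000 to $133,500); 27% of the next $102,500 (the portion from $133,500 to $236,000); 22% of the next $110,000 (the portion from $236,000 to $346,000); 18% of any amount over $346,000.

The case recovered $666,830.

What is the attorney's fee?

$153,809.40

First $40,000 at 38% = $15,200.00
Next $93,500 at 31% = $28,985.00
Next $102,500 at 27% = $27,675.00
Next $110,000 at 22% = $24,200.00
Remaining $320,830 at 18% = $57,749.40
Fee: $15,200.00 + $28,985.00 + $27,675.00 + $24,200.00 + $57,749.40 = $153,809.40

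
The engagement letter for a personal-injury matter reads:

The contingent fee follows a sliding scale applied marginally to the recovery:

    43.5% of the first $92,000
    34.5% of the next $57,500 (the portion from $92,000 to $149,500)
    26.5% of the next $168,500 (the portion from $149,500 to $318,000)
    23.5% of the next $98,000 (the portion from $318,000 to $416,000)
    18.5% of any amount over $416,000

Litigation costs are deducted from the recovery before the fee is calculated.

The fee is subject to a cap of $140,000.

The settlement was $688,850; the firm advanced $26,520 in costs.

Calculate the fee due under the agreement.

Fee base (net of costs): $688,850 − $26,520 = $662,330
First $92,000 at 43.5% = $40,020.00
Next $57,500 at 34.5% = $19,837.50
Next $168,500 at 26.5% = $44,652.50
Next $98,000 at 23.5% = $23,030.00
Remaining $246,330 at 18.5% = $45,571.05
Fee: $40,020.00 + $19,837.50 + $44,652.50 + $23,030.00 + $45,571.05 = $173,111.05
$173,111.05 exceeds the $140,000 cap, so the fee is capped at $140,000.00.

$140,000.00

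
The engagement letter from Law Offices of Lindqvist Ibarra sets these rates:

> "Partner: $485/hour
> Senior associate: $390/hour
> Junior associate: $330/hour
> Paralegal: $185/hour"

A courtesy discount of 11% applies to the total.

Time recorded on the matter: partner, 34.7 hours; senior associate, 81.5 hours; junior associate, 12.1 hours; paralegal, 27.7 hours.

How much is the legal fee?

Partner: 34.7 × $485 = $16,829.50
Senior associate: 81.5 × $390 = $31,785.00
Junior associate: 12.1 × $330 = $3,993.00
Paralegal: 27.7 × $185 = $5,124.50
Subtotal: $57,732.00
Less 11% discount: −$6,350.52
Total: $57,732.00 − $6,350.52 = $51,381.48

$51,381.48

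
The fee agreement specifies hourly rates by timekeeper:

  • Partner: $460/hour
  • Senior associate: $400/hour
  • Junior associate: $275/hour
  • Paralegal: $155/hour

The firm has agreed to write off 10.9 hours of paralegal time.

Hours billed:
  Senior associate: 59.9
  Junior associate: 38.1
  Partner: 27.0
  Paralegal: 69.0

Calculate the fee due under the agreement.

Partner: 27.0 × $460 = $12,420.00
Senior associate: 59.9 × $400 = $23,960.00
Junior associate: 38.1 × $275 = $10,477.50
Paralegal: 69.0 × $155 = $10,695.00
Subtotal: $57,552.50
Write-off: 10.9 × $155 = $1,689.50
Total: $57,552.50 − $1,689.50 = $55,863.00

$55,863.00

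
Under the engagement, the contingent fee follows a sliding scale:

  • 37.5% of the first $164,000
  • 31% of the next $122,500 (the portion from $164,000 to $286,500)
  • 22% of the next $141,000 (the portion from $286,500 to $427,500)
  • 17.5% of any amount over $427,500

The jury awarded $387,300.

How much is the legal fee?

$121,651.00

First $164,000 at 37.5% = $61,500.00
Next $122,500 at 31% = $37,975.00
Remaining $100,800 at 22% = $22,176.00
Fee: $61,500.00 + $37,975.00 + $22,176.00 = $121,651.00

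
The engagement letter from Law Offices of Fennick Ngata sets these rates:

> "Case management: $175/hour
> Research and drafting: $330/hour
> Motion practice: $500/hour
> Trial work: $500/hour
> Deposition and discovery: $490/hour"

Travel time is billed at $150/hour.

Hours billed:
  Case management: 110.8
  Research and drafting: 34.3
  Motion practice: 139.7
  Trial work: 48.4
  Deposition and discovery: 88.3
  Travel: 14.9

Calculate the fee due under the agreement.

Case management: 110.8 × $175 = $19,390.00
Research and drafting: 34.3 × $330 = $11,319.00
Motion practice: 139.7 × $500 = $69,850.00
Trial work: 48.4 × $500 = $24,200.00
Deposition and discovery: 88.3 × $490 = $43,267.00
Subtotal: $19,390.00 + $11,319.00 + $69,850.00 + $24,200.00 + $43,267.00 = $168,026.00
Travel: 14.9 × $150 = $2,235.00
Total: $168,026.00 + $2,235.00 = $170,261.00

$170,261.00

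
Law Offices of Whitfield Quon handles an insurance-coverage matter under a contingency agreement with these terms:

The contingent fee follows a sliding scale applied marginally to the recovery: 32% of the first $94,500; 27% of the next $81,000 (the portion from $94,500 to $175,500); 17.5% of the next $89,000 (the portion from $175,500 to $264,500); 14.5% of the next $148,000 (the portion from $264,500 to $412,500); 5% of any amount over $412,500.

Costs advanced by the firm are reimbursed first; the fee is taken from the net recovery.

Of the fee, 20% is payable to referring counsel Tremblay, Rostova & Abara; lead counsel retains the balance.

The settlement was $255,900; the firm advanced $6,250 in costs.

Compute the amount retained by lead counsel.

Fee base (net of costs): $255,900 − $6,250 = $249,650
First $94,500 at 32% = $30,240.00
Next $81,000 at 27% = $21,870.00
Remaining $74,150 at 17.5% = $12,976.25
Fee: $30,240.00 + $21,870.00 + $12,976.25 = $65,086.25
Referral share: 20% of $65,086.25 = $13,017.25; lead counsel retains $65,086.25 − $13,017.25 = $52,069.00.

$52,069.00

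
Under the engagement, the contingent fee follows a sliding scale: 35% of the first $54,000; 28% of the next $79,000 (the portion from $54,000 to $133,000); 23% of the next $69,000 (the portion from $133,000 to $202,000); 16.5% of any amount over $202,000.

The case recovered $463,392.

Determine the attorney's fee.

$100,019.68

First $54,000 at 35% = $18,900.00
Next $79,000 at 28% = $22,120.00
Next $69,000 at 23% = $15,870.00
Remaining $261,392 at 16.5% = $43,129.68
Fee: $18,900.00 + $22,120.00 + $15,870.00 + $43,129.68 = $100,019.68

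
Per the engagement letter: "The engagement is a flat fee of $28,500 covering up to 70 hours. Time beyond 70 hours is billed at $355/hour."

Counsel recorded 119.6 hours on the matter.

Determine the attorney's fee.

$46,108.00

Flat fee: $28,500.00
Excess hours: 119.6 − 70 = 49.6
Overrun: 49.6 × $355 = $17,608.00
Total: $28,500.00 + $17,608.00 = $46,108.00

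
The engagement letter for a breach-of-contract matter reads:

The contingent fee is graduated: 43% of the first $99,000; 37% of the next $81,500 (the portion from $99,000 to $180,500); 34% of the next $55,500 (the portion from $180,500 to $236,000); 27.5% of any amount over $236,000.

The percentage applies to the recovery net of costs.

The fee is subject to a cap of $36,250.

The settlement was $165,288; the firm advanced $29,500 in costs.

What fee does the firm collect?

Fee base (net of costs): $165,288 − $29,500 = $135,788
First $99,000 at 43% = $42,570.00
Remaining $36,788 at 37% = $13,611.56
Fee: $42,570.00 + $13,611.56 = $56,181.56
$56,181.56 exceeds the $36,250 cap, so the fee is capped at $36,250.00.

$36,250.00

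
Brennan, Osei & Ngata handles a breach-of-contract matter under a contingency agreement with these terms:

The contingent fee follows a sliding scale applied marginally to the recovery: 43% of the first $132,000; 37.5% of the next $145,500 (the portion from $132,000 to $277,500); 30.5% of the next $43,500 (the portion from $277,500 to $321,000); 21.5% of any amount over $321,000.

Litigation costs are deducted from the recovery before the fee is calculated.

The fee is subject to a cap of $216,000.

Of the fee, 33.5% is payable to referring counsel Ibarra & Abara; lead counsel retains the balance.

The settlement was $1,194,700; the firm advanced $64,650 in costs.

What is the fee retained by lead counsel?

Fee base (net of costs): $1,194,700 − $64,650 = $1,130,050
First $132,000 at 43% = $56,760.00
Next $145,500 at 37.5% = $54,562.50
Next $43,500 at 30.5% = $13,267.50
Remaining $809,050 at 21.5% = $173,945.75
Fee: $56,760.00 + $54,562.50 + $13,267.50 + $173,945.75 = $298,535.75
$298,535.75 exceeds the $216,000 cap, so the fee is capped at $216,000.00.
Referral share: 33.5% of $216,000.00 = $72,360.00; lead counsel retains $216,000.00 − $72,360.00 = $143,640.00.

$143,640.00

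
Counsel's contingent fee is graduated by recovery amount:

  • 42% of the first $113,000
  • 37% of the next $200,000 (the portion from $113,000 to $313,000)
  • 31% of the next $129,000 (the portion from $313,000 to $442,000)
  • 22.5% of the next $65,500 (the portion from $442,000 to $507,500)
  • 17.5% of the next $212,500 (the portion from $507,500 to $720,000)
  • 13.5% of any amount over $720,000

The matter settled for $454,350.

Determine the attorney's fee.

$164,228.75

First $113,000 at 42% = $47,460.00
Next $200,000 at 37% = $74,000.00
Next $129,000 at 31% = $39,990.00
Remaining $12,350 at 22.5% = $2,778.75
Fee: $47,460.00 + $74,000.00 + $39,990.00 + $2,778.75 = $164,228.75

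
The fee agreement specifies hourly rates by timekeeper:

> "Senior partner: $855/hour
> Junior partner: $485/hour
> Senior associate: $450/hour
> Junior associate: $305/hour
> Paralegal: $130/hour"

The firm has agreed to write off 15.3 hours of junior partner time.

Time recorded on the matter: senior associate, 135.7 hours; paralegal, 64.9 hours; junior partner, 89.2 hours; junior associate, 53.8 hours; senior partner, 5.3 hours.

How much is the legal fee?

$126,284.00

Senior partner: 5.3 × $855 = $4,531.50
Junior partner: 89.2 × $485 = $43,262.00
Senior associate: 135.7 × $450 = $61,065.00
Junior associate: 53.8 × $305 = $16,409.00
Paralegal: 64.9 × $130 = $8,437.00
Subtotal: $133,704.50
Write-off: 15.3 × $485 = $7,420.50
Total: $133,704.50 − $7,420.50 = $126,284.00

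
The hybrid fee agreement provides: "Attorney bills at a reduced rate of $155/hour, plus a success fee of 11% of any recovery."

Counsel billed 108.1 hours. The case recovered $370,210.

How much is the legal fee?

$57,478.60

Hourly: 108.1 × $155 = $16,755.50
Success fee: 11% of $370,210 = $40,723.10
Total: $16,755.50 + $40,723.10 = $57,478.60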